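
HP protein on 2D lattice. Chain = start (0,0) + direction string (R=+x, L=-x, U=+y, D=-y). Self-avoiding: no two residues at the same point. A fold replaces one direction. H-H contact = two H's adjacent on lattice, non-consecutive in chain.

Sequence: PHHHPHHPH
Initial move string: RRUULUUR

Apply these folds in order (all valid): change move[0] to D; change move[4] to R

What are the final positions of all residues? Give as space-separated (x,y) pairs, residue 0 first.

Answer: (0,0) (0,-1) (1,-1) (1,0) (1,1) (2,1) (2,2) (2,3) (3,3)

Derivation:
Initial moves: RRUULUUR
Fold: move[0]->D => DRUULUUR (positions: [(0, 0), (0, -1), (1, -1), (1, 0), (1, 1), (0, 1), (0, 2), (0, 3), (1, 3)])
Fold: move[4]->R => DRUURUUR (positions: [(0, 0), (0, -1), (1, -1), (1, 0), (1, 1), (2, 1), (2, 2), (2, 3), (3, 3)])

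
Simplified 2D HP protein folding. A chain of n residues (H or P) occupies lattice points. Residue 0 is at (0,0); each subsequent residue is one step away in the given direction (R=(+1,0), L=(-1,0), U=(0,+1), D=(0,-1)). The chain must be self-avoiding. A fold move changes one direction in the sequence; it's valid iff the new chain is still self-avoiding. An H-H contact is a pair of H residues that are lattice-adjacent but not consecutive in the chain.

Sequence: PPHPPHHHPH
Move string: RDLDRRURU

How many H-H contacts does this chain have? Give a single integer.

Positions: [(0, 0), (1, 0), (1, -1), (0, -1), (0, -2), (1, -2), (2, -2), (2, -1), (3, -1), (3, 0)]
H-H contact: residue 2 @(1,-1) - residue 7 @(2, -1)
H-H contact: residue 2 @(1,-1) - residue 5 @(1, -2)

Answer: 2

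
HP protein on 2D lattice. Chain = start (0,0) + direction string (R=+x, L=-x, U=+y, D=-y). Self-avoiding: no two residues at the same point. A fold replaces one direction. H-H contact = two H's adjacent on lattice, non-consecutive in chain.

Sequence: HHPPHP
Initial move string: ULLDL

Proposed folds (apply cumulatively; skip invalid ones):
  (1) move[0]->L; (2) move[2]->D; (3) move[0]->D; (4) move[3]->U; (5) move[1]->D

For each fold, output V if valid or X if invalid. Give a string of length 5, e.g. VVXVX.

Answer: VVVXV

Derivation:
Initial: ULLDL -> [(0, 0), (0, 1), (-1, 1), (-2, 1), (-2, 0), (-3, 0)]
Fold 1: move[0]->L => LLLDL VALID
Fold 2: move[2]->D => LLDDL VALID
Fold 3: move[0]->D => DLDDL VALID
Fold 4: move[3]->U => DLDUL INVALID (collision), skipped
Fold 5: move[1]->D => DDDDL VALID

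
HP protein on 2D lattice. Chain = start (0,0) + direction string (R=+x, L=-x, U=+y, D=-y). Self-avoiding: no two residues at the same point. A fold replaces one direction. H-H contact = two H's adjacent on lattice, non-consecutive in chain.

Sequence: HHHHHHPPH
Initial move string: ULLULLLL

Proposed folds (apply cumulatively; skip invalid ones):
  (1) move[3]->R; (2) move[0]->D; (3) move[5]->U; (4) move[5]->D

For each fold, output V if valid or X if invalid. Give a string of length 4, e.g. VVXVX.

Answer: XVVV

Derivation:
Initial: ULLULLLL -> [(0, 0), (0, 1), (-1, 1), (-2, 1), (-2, 2), (-3, 2), (-4, 2), (-5, 2), (-6, 2)]
Fold 1: move[3]->R => ULLRLLLL INVALID (collision), skipped
Fold 2: move[0]->D => DLLULLLL VALID
Fold 3: move[5]->U => DLLULULL VALID
Fold 4: move[5]->D => DLLULDLL VALID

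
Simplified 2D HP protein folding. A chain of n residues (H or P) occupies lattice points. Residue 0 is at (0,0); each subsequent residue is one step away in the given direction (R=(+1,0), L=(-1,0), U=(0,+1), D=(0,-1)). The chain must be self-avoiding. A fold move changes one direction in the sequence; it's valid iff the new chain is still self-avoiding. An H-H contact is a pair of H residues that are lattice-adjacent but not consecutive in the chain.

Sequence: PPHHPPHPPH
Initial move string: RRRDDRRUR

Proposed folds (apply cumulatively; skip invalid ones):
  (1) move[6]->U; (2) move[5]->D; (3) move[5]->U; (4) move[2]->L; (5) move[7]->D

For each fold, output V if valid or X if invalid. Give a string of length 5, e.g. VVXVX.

Answer: VXXXX

Derivation:
Initial: RRRDDRRUR -> [(0, 0), (1, 0), (2, 0), (3, 0), (3, -1), (3, -2), (4, -2), (5, -2), (5, -1), (6, -1)]
Fold 1: move[6]->U => RRRDDRUUR VALID
Fold 2: move[5]->D => RRRDDDUUR INVALID (collision), skipped
Fold 3: move[5]->U => RRRDDUUUR INVALID (collision), skipped
Fold 4: move[2]->L => RRLDDRUUR INVALID (collision), skipped
Fold 5: move[7]->D => RRRDDRUDR INVALID (collision), skipped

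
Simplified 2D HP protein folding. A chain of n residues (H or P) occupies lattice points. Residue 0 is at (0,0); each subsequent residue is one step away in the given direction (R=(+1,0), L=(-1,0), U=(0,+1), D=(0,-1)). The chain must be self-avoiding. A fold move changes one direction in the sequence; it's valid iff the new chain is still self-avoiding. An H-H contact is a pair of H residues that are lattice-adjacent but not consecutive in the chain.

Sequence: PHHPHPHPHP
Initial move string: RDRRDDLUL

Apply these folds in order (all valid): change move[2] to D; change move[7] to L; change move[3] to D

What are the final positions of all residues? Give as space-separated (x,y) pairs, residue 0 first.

Answer: (0,0) (1,0) (1,-1) (1,-2) (1,-3) (1,-4) (1,-5) (0,-5) (-1,-5) (-2,-5)

Derivation:
Initial moves: RDRRDDLUL
Fold: move[2]->D => RDDRDDLUL (positions: [(0, 0), (1, 0), (1, -1), (1, -2), (2, -2), (2, -3), (2, -4), (1, -4), (1, -3), (0, -3)])
Fold: move[7]->L => RDDRDDLLL (positions: [(0, 0), (1, 0), (1, -1), (1, -2), (2, -2), (2, -3), (2, -4), (1, -4), (0, -4), (-1, -4)])
Fold: move[3]->D => RDDDDDLLL (positions: [(0, 0), (1, 0), (1, -1), (1, -2), (1, -3), (1, -4), (1, -5), (0, -5), (-1, -5), (-2, -5)])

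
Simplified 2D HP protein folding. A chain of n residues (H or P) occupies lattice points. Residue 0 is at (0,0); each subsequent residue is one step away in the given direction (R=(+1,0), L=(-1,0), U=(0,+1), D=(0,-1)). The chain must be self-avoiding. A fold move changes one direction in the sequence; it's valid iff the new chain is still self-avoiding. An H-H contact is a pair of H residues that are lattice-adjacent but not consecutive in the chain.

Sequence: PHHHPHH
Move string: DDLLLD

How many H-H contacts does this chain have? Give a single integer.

Answer: 0

Derivation:
Positions: [(0, 0), (0, -1), (0, -2), (-1, -2), (-2, -2), (-3, -2), (-3, -3)]
No H-H contacts found.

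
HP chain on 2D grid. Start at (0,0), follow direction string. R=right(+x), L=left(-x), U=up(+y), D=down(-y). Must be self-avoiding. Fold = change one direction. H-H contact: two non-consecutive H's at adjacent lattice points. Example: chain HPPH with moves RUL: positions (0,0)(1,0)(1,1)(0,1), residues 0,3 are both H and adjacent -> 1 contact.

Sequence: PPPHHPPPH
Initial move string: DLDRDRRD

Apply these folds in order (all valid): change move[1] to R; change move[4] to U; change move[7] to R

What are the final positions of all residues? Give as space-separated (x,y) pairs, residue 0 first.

Answer: (0,0) (0,-1) (1,-1) (1,-2) (2,-2) (2,-1) (3,-1) (4,-1) (5,-1)

Derivation:
Initial moves: DLDRDRRD
Fold: move[1]->R => DRDRDRRD (positions: [(0, 0), (0, -1), (1, -1), (1, -2), (2, -2), (2, -3), (3, -3), (4, -3), (4, -4)])
Fold: move[4]->U => DRDRURRD (positions: [(0, 0), (0, -1), (1, -1), (1, -2), (2, -2), (2, -1), (3, -1), (4, -1), (4, -2)])
Fold: move[7]->R => DRDRURRR (positions: [(0, 0), (0, -1), (1, -1), (1, -2), (2, -2), (2, -1), (3, -1), (4, -1), (5, -1)])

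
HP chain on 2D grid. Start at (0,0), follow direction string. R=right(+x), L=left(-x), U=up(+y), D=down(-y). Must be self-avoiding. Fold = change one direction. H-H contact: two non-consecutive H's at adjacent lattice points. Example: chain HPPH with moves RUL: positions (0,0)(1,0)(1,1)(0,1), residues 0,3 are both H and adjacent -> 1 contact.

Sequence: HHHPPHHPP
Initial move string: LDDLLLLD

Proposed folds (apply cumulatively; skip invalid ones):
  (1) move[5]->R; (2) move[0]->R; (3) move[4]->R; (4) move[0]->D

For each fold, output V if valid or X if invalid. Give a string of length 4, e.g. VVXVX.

Answer: XVXV

Derivation:
Initial: LDDLLLLD -> [(0, 0), (-1, 0), (-1, -1), (-1, -2), (-2, -2), (-3, -2), (-4, -2), (-5, -2), (-5, -3)]
Fold 1: move[5]->R => LDDLLRLD INVALID (collision), skipped
Fold 2: move[0]->R => RDDLLLLD VALID
Fold 3: move[4]->R => RDDLRLLD INVALID (collision), skipped
Fold 4: move[0]->D => DDDLLLLD VALID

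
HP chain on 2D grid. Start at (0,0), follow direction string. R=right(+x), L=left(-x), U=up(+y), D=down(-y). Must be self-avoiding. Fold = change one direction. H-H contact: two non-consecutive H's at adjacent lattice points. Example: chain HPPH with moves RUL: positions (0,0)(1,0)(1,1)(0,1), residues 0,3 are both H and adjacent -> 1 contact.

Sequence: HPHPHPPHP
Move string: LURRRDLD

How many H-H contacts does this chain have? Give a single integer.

Answer: 2

Derivation:
Positions: [(0, 0), (-1, 0), (-1, 1), (0, 1), (1, 1), (2, 1), (2, 0), (1, 0), (1, -1)]
H-H contact: residue 0 @(0,0) - residue 7 @(1, 0)
H-H contact: residue 4 @(1,1) - residue 7 @(1, 0)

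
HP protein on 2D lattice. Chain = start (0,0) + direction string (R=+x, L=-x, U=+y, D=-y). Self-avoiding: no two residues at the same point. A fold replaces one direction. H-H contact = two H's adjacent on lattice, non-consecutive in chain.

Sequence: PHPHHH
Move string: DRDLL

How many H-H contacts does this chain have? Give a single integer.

Answer: 1

Derivation:
Positions: [(0, 0), (0, -1), (1, -1), (1, -2), (0, -2), (-1, -2)]
H-H contact: residue 1 @(0,-1) - residue 4 @(0, -2)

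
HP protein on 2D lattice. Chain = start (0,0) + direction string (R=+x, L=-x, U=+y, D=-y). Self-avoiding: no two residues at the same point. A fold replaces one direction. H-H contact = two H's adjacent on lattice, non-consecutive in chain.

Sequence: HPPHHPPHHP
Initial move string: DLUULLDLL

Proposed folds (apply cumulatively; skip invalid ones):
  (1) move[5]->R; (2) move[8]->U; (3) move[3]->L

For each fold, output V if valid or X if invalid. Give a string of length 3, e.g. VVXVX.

Initial: DLUULLDLL -> [(0, 0), (0, -1), (-1, -1), (-1, 0), (-1, 1), (-2, 1), (-3, 1), (-3, 0), (-4, 0), (-5, 0)]
Fold 1: move[5]->R => DLUULRDLL INVALID (collision), skipped
Fold 2: move[8]->U => DLUULLDLU VALID
Fold 3: move[3]->L => DLULLLDLU VALID

Answer: XVV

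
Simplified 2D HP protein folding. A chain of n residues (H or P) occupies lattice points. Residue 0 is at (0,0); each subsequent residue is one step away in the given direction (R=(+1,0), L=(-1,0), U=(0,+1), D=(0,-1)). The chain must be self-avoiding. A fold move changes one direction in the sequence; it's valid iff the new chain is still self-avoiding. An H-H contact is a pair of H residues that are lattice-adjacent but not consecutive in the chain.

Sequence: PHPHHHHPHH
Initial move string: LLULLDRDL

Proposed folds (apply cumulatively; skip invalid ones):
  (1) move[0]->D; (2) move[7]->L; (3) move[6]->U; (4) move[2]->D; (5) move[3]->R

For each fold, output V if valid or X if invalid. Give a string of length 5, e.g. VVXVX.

Initial: LLULLDRDL -> [(0, 0), (-1, 0), (-2, 0), (-2, 1), (-3, 1), (-4, 1), (-4, 0), (-3, 0), (-3, -1), (-4, -1)]
Fold 1: move[0]->D => DLULLDRDL VALID
Fold 2: move[7]->L => DLULLDRLL INVALID (collision), skipped
Fold 3: move[6]->U => DLULLDUDL INVALID (collision), skipped
Fold 4: move[2]->D => DLDLLDRDL VALID
Fold 5: move[3]->R => DLDRLDRDL INVALID (collision), skipped

Answer: VXXVX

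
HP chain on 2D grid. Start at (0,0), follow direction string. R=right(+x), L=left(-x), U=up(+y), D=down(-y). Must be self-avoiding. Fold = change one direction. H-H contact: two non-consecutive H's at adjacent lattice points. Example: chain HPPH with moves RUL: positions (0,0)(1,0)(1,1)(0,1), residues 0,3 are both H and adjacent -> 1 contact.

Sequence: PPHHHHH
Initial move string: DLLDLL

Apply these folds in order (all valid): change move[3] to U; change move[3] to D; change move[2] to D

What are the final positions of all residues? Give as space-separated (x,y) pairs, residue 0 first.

Answer: (0,0) (0,-1) (-1,-1) (-1,-2) (-1,-3) (-2,-3) (-3,-3)

Derivation:
Initial moves: DLLDLL
Fold: move[3]->U => DLLULL (positions: [(0, 0), (0, -1), (-1, -1), (-2, -1), (-2, 0), (-3, 0), (-4, 0)])
Fold: move[3]->D => DLLDLL (positions: [(0, 0), (0, -1), (-1, -1), (-2, -1), (-2, -2), (-3, -2), (-4, -2)])
Fold: move[2]->D => DLDDLL (positions: [(0, 0), (0, -1), (-1, -1), (-1, -2), (-1, -3), (-2, -3), (-3, -3)])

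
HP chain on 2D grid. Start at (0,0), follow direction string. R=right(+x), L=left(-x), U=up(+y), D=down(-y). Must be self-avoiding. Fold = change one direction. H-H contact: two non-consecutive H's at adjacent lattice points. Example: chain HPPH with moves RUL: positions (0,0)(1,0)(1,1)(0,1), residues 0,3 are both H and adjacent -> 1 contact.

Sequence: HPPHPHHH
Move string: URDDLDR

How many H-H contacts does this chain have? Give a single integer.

Answer: 2

Derivation:
Positions: [(0, 0), (0, 1), (1, 1), (1, 0), (1, -1), (0, -1), (0, -2), (1, -2)]
H-H contact: residue 0 @(0,0) - residue 3 @(1, 0)
H-H contact: residue 0 @(0,0) - residue 5 @(0, -1)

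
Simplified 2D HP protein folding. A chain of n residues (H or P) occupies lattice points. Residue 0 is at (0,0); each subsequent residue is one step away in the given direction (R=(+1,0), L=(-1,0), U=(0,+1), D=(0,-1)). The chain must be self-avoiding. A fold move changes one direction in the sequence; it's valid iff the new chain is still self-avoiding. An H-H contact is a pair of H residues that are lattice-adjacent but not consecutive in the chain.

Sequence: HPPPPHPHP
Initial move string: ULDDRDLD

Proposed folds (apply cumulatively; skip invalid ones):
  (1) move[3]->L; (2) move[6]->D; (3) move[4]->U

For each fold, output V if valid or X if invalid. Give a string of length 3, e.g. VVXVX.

Initial: ULDDRDLD -> [(0, 0), (0, 1), (-1, 1), (-1, 0), (-1, -1), (0, -1), (0, -2), (-1, -2), (-1, -3)]
Fold 1: move[3]->L => ULDLRDLD INVALID (collision), skipped
Fold 2: move[6]->D => ULDDRDDD VALID
Fold 3: move[4]->U => ULDDUDDD INVALID (collision), skipped

Answer: XVX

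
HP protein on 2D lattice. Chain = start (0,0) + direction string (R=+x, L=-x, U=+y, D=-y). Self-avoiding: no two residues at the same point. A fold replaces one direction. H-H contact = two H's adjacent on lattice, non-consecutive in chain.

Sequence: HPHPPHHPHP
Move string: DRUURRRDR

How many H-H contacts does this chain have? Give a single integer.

Positions: [(0, 0), (0, -1), (1, -1), (1, 0), (1, 1), (2, 1), (3, 1), (4, 1), (4, 0), (5, 0)]
No H-H contacts found.

Answer: 0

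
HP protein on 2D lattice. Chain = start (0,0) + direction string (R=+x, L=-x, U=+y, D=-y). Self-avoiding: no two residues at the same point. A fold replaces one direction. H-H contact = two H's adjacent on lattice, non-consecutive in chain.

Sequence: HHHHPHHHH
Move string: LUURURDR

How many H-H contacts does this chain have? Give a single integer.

Answer: 0

Derivation:
Positions: [(0, 0), (-1, 0), (-1, 1), (-1, 2), (0, 2), (0, 3), (1, 3), (1, 2), (2, 2)]
No H-H contacts found.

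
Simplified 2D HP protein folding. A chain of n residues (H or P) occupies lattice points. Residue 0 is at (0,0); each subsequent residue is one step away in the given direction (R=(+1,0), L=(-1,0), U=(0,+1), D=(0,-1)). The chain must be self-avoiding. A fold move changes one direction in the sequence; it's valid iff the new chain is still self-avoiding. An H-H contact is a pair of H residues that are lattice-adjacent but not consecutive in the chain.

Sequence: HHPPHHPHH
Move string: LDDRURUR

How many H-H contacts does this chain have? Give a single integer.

Answer: 2

Derivation:
Positions: [(0, 0), (-1, 0), (-1, -1), (-1, -2), (0, -2), (0, -1), (1, -1), (1, 0), (2, 0)]
H-H contact: residue 0 @(0,0) - residue 7 @(1, 0)
H-H contact: residue 0 @(0,0) - residue 5 @(0, -1)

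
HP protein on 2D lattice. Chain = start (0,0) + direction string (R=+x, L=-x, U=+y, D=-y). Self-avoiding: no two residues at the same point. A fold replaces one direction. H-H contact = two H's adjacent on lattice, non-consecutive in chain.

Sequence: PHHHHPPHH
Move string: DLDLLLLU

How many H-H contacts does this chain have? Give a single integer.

Positions: [(0, 0), (0, -1), (-1, -1), (-1, -2), (-2, -2), (-3, -2), (-4, -2), (-5, -2), (-5, -1)]
No H-H contacts found.

Answer: 0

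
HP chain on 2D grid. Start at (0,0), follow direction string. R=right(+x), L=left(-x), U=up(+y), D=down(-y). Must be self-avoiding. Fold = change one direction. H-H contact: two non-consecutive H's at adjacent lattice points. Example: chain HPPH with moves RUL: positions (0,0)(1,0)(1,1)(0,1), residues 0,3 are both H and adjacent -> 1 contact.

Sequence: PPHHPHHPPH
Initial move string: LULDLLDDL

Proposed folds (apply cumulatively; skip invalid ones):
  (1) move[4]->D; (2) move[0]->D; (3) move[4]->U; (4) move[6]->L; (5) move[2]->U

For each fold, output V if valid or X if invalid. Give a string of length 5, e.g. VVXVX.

Initial: LULDLLDDL -> [(0, 0), (-1, 0), (-1, 1), (-2, 1), (-2, 0), (-3, 0), (-4, 0), (-4, -1), (-4, -2), (-5, -2)]
Fold 1: move[4]->D => LULDDLDDL VALID
Fold 2: move[0]->D => DULDDLDDL INVALID (collision), skipped
Fold 3: move[4]->U => LULDULDDL INVALID (collision), skipped
Fold 4: move[6]->L => LULDDLLDL VALID
Fold 5: move[2]->U => LUUDDLLDL INVALID (collision), skipped

Answer: VXXVX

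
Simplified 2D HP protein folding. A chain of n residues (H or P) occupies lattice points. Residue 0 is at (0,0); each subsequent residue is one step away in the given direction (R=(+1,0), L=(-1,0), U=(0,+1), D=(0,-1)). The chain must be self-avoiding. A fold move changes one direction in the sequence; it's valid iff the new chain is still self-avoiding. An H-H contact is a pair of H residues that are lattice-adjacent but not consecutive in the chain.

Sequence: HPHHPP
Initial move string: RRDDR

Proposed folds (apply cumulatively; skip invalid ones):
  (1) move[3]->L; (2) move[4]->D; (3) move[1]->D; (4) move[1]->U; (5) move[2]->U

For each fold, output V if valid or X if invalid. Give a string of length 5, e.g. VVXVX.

Initial: RRDDR -> [(0, 0), (1, 0), (2, 0), (2, -1), (2, -2), (3, -2)]
Fold 1: move[3]->L => RRDLR INVALID (collision), skipped
Fold 2: move[4]->D => RRDDD VALID
Fold 3: move[1]->D => RDDDD VALID
Fold 4: move[1]->U => RUDDD INVALID (collision), skipped
Fold 5: move[2]->U => RDUDD INVALID (collision), skipped

Answer: XVVXX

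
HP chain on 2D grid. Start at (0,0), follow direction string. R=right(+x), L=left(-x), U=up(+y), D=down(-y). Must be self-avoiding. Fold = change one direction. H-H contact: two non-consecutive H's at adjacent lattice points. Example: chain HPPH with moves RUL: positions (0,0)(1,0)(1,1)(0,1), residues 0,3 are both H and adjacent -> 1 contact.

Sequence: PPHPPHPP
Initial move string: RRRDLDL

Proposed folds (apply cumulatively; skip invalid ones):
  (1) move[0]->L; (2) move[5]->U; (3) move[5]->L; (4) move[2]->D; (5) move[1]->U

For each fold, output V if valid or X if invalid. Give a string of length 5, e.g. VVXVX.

Answer: XXVVX

Derivation:
Initial: RRRDLDL -> [(0, 0), (1, 0), (2, 0), (3, 0), (3, -1), (2, -1), (2, -2), (1, -2)]
Fold 1: move[0]->L => LRRDLDL INVALID (collision), skipped
Fold 2: move[5]->U => RRRDLUL INVALID (collision), skipped
Fold 3: move[5]->L => RRRDLLL VALID
Fold 4: move[2]->D => RRDDLLL VALID
Fold 5: move[1]->U => RUDDLLL INVALID (collision), skipped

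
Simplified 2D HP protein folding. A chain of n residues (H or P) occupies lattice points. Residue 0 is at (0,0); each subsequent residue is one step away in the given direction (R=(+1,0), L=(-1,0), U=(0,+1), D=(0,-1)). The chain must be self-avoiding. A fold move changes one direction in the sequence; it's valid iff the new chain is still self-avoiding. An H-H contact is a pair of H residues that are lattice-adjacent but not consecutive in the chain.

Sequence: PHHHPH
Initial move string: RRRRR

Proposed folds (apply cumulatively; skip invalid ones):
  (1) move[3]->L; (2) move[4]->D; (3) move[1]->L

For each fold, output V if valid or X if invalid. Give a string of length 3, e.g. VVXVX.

Answer: XVX

Derivation:
Initial: RRRRR -> [(0, 0), (1, 0), (2, 0), (3, 0), (4, 0), (5, 0)]
Fold 1: move[3]->L => RRRLR INVALID (collision), skipped
Fold 2: move[4]->D => RRRRD VALID
Fold 3: move[1]->L => RLRRD INVALID (collision), skipped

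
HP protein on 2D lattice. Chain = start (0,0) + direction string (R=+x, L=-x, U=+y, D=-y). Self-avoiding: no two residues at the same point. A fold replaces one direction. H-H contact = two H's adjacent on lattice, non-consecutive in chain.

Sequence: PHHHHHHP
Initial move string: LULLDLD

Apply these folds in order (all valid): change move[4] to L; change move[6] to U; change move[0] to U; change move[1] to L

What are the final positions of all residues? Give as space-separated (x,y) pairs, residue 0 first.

Answer: (0,0) (0,1) (-1,1) (-2,1) (-3,1) (-4,1) (-5,1) (-5,2)

Derivation:
Initial moves: LULLDLD
Fold: move[4]->L => LULLLLD (positions: [(0, 0), (-1, 0), (-1, 1), (-2, 1), (-3, 1), (-4, 1), (-5, 1), (-5, 0)])
Fold: move[6]->U => LULLLLU (positions: [(0, 0), (-1, 0), (-1, 1), (-2, 1), (-3, 1), (-4, 1), (-5, 1), (-5, 2)])
Fold: move[0]->U => UULLLLU (positions: [(0, 0), (0, 1), (0, 2), (-1, 2), (-2, 2), (-3, 2), (-4, 2), (-4, 3)])
Fold: move[1]->L => ULLLLLU (positions: [(0, 0), (0, 1), (-1, 1), (-2, 1), (-3, 1), (-4, 1), (-5, 1), (-5, 2)])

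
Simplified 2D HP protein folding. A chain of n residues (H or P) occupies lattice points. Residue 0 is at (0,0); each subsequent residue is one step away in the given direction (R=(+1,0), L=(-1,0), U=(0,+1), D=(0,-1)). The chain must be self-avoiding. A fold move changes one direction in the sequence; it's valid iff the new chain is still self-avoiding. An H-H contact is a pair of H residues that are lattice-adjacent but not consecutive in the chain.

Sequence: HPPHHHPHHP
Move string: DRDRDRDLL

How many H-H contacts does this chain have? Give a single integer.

Positions: [(0, 0), (0, -1), (1, -1), (1, -2), (2, -2), (2, -3), (3, -3), (3, -4), (2, -4), (1, -4)]
H-H contact: residue 5 @(2,-3) - residue 8 @(2, -4)

Answer: 1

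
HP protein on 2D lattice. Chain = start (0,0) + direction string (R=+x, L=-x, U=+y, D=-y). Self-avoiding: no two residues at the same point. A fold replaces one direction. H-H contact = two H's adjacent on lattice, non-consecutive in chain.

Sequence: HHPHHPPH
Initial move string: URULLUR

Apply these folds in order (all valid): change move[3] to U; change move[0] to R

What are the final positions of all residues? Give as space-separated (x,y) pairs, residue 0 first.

Initial moves: URULLUR
Fold: move[3]->U => URUULUR (positions: [(0, 0), (0, 1), (1, 1), (1, 2), (1, 3), (0, 3), (0, 4), (1, 4)])
Fold: move[0]->R => RRUULUR (positions: [(0, 0), (1, 0), (2, 0), (2, 1), (2, 2), (1, 2), (1, 3), (2, 3)])

Answer: (0,0) (1,0) (2,0) (2,1) (2,2) (1,2) (1,3) (2,3)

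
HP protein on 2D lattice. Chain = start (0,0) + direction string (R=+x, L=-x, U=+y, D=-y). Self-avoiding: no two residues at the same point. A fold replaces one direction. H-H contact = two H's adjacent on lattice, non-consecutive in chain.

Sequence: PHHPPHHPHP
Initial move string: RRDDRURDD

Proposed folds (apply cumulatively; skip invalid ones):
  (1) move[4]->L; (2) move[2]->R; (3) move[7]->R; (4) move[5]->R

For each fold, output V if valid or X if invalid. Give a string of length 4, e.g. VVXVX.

Initial: RRDDRURDD -> [(0, 0), (1, 0), (2, 0), (2, -1), (2, -2), (3, -2), (3, -1), (4, -1), (4, -2), (4, -3)]
Fold 1: move[4]->L => RRDDLURDD INVALID (collision), skipped
Fold 2: move[2]->R => RRRDRURDD VALID
Fold 3: move[7]->R => RRRDRURRD VALID
Fold 4: move[5]->R => RRRDRRRRD VALID

Answer: XVVV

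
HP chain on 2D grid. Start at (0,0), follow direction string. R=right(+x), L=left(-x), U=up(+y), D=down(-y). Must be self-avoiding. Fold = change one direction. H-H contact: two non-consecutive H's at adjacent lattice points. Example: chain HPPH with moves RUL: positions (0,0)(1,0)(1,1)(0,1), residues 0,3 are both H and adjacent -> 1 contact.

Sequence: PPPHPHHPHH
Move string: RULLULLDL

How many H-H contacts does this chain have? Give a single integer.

Answer: 0

Derivation:
Positions: [(0, 0), (1, 0), (1, 1), (0, 1), (-1, 1), (-1, 2), (-2, 2), (-3, 2), (-3, 1), (-4, 1)]
No H-H contacts found.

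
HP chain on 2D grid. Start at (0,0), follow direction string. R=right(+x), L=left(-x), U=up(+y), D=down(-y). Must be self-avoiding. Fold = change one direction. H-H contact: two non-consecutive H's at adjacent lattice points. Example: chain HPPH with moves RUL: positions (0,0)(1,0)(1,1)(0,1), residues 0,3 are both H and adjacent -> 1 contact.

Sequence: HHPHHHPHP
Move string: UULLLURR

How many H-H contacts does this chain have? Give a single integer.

Positions: [(0, 0), (0, 1), (0, 2), (-1, 2), (-2, 2), (-3, 2), (-3, 3), (-2, 3), (-1, 3)]
H-H contact: residue 4 @(-2,2) - residue 7 @(-2, 3)

Answer: 1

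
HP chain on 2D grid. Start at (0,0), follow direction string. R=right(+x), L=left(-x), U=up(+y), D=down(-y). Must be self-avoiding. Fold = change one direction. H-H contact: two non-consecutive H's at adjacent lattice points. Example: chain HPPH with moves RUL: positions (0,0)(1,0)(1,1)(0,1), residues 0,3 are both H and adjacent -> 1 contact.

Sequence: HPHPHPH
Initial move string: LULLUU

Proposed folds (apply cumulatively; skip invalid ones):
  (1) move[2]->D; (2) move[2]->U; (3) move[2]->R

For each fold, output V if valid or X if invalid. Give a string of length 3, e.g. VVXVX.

Initial: LULLUU -> [(0, 0), (-1, 0), (-1, 1), (-2, 1), (-3, 1), (-3, 2), (-3, 3)]
Fold 1: move[2]->D => LUDLUU INVALID (collision), skipped
Fold 2: move[2]->U => LUULUU VALID
Fold 3: move[2]->R => LURLUU INVALID (collision), skipped

Answer: XVX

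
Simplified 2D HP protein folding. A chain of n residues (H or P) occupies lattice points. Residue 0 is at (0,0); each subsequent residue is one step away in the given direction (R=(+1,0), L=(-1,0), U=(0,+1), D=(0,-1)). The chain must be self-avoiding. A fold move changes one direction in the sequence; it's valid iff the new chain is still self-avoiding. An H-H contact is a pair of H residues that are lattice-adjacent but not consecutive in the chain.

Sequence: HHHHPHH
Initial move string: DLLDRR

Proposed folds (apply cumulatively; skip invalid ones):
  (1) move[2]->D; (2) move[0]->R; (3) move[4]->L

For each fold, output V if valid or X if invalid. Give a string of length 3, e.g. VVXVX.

Initial: DLLDRR -> [(0, 0), (0, -1), (-1, -1), (-2, -1), (-2, -2), (-1, -2), (0, -2)]
Fold 1: move[2]->D => DLDDRR VALID
Fold 2: move[0]->R => RLDDRR INVALID (collision), skipped
Fold 3: move[4]->L => DLDDLR INVALID (collision), skipped

Answer: VXX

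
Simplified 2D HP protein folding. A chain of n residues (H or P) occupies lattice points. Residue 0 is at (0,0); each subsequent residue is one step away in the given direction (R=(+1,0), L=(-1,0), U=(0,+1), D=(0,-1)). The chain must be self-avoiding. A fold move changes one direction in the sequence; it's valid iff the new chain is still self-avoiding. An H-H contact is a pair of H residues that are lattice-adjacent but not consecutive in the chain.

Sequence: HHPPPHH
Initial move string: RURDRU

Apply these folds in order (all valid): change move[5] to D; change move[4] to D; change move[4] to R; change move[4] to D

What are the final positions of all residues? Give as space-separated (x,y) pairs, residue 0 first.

Answer: (0,0) (1,0) (1,1) (2,1) (2,0) (2,-1) (2,-2)

Derivation:
Initial moves: RURDRU
Fold: move[5]->D => RURDRD (positions: [(0, 0), (1, 0), (1, 1), (2, 1), (2, 0), (3, 0), (3, -1)])
Fold: move[4]->D => RURDDD (positions: [(0, 0), (1, 0), (1, 1), (2, 1), (2, 0), (2, -1), (2, -2)])
Fold: move[4]->R => RURDRD (positions: [(0, 0), (1, 0), (1, 1), (2, 1), (2, 0), (3, 0), (3, -1)])
Fold: move[4]->D => RURDDD (positions: [(0, 0), (1, 0), (1, 1), (2, 1), (2, 0), (2, -1), (2, -2)])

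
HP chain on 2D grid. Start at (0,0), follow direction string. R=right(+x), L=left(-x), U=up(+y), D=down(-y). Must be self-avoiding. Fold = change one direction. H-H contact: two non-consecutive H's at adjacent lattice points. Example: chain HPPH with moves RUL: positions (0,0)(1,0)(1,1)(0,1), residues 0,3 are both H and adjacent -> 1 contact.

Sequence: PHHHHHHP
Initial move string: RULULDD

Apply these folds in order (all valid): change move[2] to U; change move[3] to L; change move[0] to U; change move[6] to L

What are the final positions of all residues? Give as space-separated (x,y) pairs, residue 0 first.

Initial moves: RULULDD
Fold: move[2]->U => RUUULDD (positions: [(0, 0), (1, 0), (1, 1), (1, 2), (1, 3), (0, 3), (0, 2), (0, 1)])
Fold: move[3]->L => RUULLDD (positions: [(0, 0), (1, 0), (1, 1), (1, 2), (0, 2), (-1, 2), (-1, 1), (-1, 0)])
Fold: move[0]->U => UUULLDD (positions: [(0, 0), (0, 1), (0, 2), (0, 3), (-1, 3), (-2, 3), (-2, 2), (-2, 1)])
Fold: move[6]->L => UUULLDL (positions: [(0, 0), (0, 1), (0, 2), (0, 3), (-1, 3), (-2, 3), (-2, 2), (-3, 2)])

Answer: (0,0) (0,1) (0,2) (0,3) (-1,3) (-2,3) (-2,2) (-3,2)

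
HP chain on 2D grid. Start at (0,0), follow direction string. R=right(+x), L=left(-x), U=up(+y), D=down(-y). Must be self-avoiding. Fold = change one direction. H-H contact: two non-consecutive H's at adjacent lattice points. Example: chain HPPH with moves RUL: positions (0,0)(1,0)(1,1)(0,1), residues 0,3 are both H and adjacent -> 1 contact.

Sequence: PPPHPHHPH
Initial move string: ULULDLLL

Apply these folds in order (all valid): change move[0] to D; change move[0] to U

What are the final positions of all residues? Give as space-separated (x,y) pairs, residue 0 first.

Answer: (0,0) (0,1) (-1,1) (-1,2) (-2,2) (-2,1) (-3,1) (-4,1) (-5,1)

Derivation:
Initial moves: ULULDLLL
Fold: move[0]->D => DLULDLLL (positions: [(0, 0), (0, -1), (-1, -1), (-1, 0), (-2, 0), (-2, -1), (-3, -1), (-4, -1), (-5, -1)])
Fold: move[0]->U => ULULDLLL (positions: [(0, 0), (0, 1), (-1, 1), (-1, 2), (-2, 2), (-2, 1), (-3, 1), (-4, 1), (-5, 1)])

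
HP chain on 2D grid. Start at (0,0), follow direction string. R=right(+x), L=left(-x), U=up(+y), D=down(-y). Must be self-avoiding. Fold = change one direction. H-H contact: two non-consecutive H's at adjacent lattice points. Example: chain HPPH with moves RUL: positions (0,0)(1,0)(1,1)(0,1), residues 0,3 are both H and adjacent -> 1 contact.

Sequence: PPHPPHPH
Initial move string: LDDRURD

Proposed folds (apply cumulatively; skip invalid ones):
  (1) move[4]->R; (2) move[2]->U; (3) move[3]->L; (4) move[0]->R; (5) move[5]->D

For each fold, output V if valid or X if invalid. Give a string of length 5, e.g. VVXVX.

Answer: VXXVV

Derivation:
Initial: LDDRURD -> [(0, 0), (-1, 0), (-1, -1), (-1, -2), (0, -2), (0, -1), (1, -1), (1, -2)]
Fold 1: move[4]->R => LDDRRRD VALID
Fold 2: move[2]->U => LDURRRD INVALID (collision), skipped
Fold 3: move[3]->L => LDDLRRD INVALID (collision), skipped
Fold 4: move[0]->R => RDDRRRD VALID
Fold 5: move[5]->D => RDDRRDD VALID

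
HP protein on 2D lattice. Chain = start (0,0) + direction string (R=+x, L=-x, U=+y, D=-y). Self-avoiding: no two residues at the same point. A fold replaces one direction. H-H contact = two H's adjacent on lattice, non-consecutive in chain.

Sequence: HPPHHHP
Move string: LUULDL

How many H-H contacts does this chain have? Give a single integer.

Positions: [(0, 0), (-1, 0), (-1, 1), (-1, 2), (-2, 2), (-2, 1), (-3, 1)]
No H-H contacts found.

Answer: 0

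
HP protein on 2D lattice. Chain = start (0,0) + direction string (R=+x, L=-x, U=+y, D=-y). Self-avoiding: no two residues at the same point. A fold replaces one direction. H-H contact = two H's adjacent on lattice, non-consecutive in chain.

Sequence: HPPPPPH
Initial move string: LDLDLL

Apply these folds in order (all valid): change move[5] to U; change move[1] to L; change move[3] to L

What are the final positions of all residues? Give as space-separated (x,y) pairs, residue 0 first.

Answer: (0,0) (-1,0) (-2,0) (-3,0) (-4,0) (-5,0) (-5,1)

Derivation:
Initial moves: LDLDLL
Fold: move[5]->U => LDLDLU (positions: [(0, 0), (-1, 0), (-1, -1), (-2, -1), (-2, -2), (-3, -2), (-3, -1)])
Fold: move[1]->L => LLLDLU (positions: [(0, 0), (-1, 0), (-2, 0), (-3, 0), (-3, -1), (-4, -1), (-4, 0)])
Fold: move[3]->L => LLLLLU (positions: [(0, 0), (-1, 0), (-2, 0), (-3, 0), (-4, 0), (-5, 0), (-5, 1)])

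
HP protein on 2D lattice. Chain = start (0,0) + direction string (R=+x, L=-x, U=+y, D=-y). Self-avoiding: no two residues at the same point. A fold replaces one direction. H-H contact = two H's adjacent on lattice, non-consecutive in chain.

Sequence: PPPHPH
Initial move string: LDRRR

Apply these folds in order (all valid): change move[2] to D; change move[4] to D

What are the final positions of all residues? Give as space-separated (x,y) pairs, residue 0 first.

Initial moves: LDRRR
Fold: move[2]->D => LDDRR (positions: [(0, 0), (-1, 0), (-1, -1), (-1, -2), (0, -2), (1, -2)])
Fold: move[4]->D => LDDRD (positions: [(0, 0), (-1, 0), (-1, -1), (-1, -2), (0, -2), (0, -3)])

Answer: (0,0) (-1,0) (-1,-1) (-1,-2) (0,-2) (0,-3)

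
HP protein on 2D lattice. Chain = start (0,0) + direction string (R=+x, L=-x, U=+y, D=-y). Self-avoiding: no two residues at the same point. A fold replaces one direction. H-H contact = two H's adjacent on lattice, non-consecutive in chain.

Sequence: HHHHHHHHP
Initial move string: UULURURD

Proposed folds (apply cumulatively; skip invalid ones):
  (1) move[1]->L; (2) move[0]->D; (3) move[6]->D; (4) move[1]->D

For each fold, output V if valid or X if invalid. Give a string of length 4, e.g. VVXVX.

Answer: VXXX

Derivation:
Initial: UULURURD -> [(0, 0), (0, 1), (0, 2), (-1, 2), (-1, 3), (0, 3), (0, 4), (1, 4), (1, 3)]
Fold 1: move[1]->L => ULLURURD VALID
Fold 2: move[0]->D => DLLURURD INVALID (collision), skipped
Fold 3: move[6]->D => ULLURUDD INVALID (collision), skipped
Fold 4: move[1]->D => UDLURURD INVALID (collision), skipped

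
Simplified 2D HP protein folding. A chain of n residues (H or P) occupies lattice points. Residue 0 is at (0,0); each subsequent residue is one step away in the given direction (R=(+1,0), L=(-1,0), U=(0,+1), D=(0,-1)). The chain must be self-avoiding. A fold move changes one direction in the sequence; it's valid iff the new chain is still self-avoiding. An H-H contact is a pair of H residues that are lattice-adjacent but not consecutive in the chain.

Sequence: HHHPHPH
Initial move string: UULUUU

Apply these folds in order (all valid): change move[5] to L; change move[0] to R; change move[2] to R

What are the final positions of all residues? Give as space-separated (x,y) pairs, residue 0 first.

Answer: (0,0) (1,0) (1,1) (2,1) (2,2) (2,3) (1,3)

Derivation:
Initial moves: UULUUU
Fold: move[5]->L => UULUUL (positions: [(0, 0), (0, 1), (0, 2), (-1, 2), (-1, 3), (-1, 4), (-2, 4)])
Fold: move[0]->R => RULUUL (positions: [(0, 0), (1, 0), (1, 1), (0, 1), (0, 2), (0, 3), (-1, 3)])
Fold: move[2]->R => RURUUL (positions: [(0, 0), (1, 0), (1, 1), (2, 1), (2, 2), (2, 3), (1, 3)])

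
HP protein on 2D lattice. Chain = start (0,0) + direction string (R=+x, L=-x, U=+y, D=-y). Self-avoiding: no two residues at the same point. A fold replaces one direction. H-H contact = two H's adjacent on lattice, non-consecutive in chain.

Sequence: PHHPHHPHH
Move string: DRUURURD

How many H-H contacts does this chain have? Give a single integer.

Positions: [(0, 0), (0, -1), (1, -1), (1, 0), (1, 1), (2, 1), (2, 2), (3, 2), (3, 1)]
H-H contact: residue 5 @(2,1) - residue 8 @(3, 1)

Answer: 1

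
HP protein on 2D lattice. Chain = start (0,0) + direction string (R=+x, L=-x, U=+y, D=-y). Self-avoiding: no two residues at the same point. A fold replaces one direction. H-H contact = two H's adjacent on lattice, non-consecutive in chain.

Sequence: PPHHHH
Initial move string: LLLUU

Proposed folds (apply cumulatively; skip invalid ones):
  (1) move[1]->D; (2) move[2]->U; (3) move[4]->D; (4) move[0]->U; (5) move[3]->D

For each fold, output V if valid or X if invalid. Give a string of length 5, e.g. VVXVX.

Answer: VXXXX

Derivation:
Initial: LLLUU -> [(0, 0), (-1, 0), (-2, 0), (-3, 0), (-3, 1), (-3, 2)]
Fold 1: move[1]->D => LDLUU VALID
Fold 2: move[2]->U => LDUUU INVALID (collision), skipped
Fold 3: move[4]->D => LDLUD INVALID (collision), skipped
Fold 4: move[0]->U => UDLUU INVALID (collision), skipped
Fold 5: move[3]->D => LDLDU INVALID (collision), skipped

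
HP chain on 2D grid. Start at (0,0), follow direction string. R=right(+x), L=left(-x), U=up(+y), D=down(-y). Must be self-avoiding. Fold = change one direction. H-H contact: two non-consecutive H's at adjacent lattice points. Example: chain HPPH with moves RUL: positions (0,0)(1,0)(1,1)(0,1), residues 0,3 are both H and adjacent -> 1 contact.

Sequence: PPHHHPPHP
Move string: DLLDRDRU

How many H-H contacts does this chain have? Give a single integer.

Positions: [(0, 0), (0, -1), (-1, -1), (-2, -1), (-2, -2), (-1, -2), (-1, -3), (0, -3), (0, -2)]
No H-H contacts found.

Answer: 0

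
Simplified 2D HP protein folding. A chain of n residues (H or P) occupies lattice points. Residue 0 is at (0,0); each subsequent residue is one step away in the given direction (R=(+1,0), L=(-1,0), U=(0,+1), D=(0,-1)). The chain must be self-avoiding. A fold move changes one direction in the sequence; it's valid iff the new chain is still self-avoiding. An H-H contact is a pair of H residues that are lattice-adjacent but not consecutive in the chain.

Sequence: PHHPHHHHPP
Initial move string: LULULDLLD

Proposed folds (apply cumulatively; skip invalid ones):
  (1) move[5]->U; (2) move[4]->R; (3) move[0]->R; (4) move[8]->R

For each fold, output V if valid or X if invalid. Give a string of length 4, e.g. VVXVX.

Initial: LULULDLLD -> [(0, 0), (-1, 0), (-1, 1), (-2, 1), (-2, 2), (-3, 2), (-3, 1), (-4, 1), (-5, 1), (-5, 0)]
Fold 1: move[5]->U => LULULULLD VALID
Fold 2: move[4]->R => LULURULLD VALID
Fold 3: move[0]->R => RULURULLD VALID
Fold 4: move[8]->R => RULURULLR INVALID (collision), skipped

Answer: VVVX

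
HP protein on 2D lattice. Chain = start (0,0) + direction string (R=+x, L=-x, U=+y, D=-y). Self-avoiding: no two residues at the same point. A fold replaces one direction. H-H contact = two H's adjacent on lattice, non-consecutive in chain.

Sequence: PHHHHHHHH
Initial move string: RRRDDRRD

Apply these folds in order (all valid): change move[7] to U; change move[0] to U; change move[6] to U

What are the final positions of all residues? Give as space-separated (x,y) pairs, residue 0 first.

Initial moves: RRRDDRRD
Fold: move[7]->U => RRRDDRRU (positions: [(0, 0), (1, 0), (2, 0), (3, 0), (3, -1), (3, -2), (4, -2), (5, -2), (5, -1)])
Fold: move[0]->U => URRDDRRU (positions: [(0, 0), (0, 1), (1, 1), (2, 1), (2, 0), (2, -1), (3, -1), (4, -1), (4, 0)])
Fold: move[6]->U => URRDDRUU (positions: [(0, 0), (0, 1), (1, 1), (2, 1), (2, 0), (2, -1), (3, -1), (3, 0), (3, 1)])

Answer: (0,0) (0,1) (1,1) (2,1) (2,0) (2,-1) (3,-1) (3,0) (3,1)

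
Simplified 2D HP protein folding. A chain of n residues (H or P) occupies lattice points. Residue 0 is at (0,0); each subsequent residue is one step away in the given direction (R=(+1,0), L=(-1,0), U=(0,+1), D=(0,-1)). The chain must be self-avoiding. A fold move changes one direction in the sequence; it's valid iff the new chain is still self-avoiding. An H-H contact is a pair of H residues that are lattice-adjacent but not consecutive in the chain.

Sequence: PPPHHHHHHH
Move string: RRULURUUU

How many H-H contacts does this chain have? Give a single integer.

Answer: 1

Derivation:
Positions: [(0, 0), (1, 0), (2, 0), (2, 1), (1, 1), (1, 2), (2, 2), (2, 3), (2, 4), (2, 5)]
H-H contact: residue 3 @(2,1) - residue 6 @(2, 2)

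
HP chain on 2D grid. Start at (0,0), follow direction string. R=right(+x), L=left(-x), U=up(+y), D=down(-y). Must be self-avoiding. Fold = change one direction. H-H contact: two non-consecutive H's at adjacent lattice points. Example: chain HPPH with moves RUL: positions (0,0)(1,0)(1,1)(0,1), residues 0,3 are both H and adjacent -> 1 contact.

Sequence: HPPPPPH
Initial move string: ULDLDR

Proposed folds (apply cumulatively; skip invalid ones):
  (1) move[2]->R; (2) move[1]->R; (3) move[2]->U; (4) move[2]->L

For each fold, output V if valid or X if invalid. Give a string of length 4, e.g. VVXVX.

Answer: XXXV

Derivation:
Initial: ULDLDR -> [(0, 0), (0, 1), (-1, 1), (-1, 0), (-2, 0), (-2, -1), (-1, -1)]
Fold 1: move[2]->R => ULRLDR INVALID (collision), skipped
Fold 2: move[1]->R => URDLDR INVALID (collision), skipped
Fold 3: move[2]->U => ULULDR INVALID (collision), skipped
Fold 4: move[2]->L => ULLLDR VALID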